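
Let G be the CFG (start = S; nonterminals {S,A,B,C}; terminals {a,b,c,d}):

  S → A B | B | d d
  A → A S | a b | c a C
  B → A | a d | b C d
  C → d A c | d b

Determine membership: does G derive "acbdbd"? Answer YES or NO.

CNF form of G:
  S -> A B | A S | T0 T1 | T0 T3 | T1 X8 | T2 X9 | T3 T3
  A -> A S | T0 T1 | T2 X4
  B -> A S | T0 T1 | T0 T3 | T1 X5 | T2 X6
  C -> T3 T1 | T3 X7
  T0 -> a
  T1 -> b
  T2 -> c
  T3 -> d
  X4 -> T0 C
  X5 -> C T3
  X6 -> T0 C
  X7 -> A T2
  X8 -> C T3
  X9 -> T0 C

CYK table (by increasing span):
  [0..0]={T0}  "a"  orig:{}
  [1..1]={T2}  "c"  orig:{}
  [2..2]={T1}  "b"  orig:{}
  [3..3]={T3}  "d"  orig:{}
  [4..4]={T1}  "b"  orig:{}
  [5..5]={T3}  "d"  orig:{}
  [0..1]=∅  "ac"
  [1..2]=∅  "cb"
  [2..3]=∅  "bd"
  [3..4]={C}  "db"
  [4..5]=∅  "bd"
  [0..2]=∅  "acb"
  [1..3]=∅  "cbd"
  [2..4]=∅  "bdb"
  [3..5]={X5,X8}  "dbd"  orig:{}
  [0..3]=∅  "acbd"
  [1..4]=∅  "cbdb"
  [2..5]={B,S}  "bdbd"
  [0..4]=∅  "acbdb"
  [1..5]=∅  "cbdbd"
  [0..5]=∅  "acbdbd"

S ∉ T[0,5] ⇒ NO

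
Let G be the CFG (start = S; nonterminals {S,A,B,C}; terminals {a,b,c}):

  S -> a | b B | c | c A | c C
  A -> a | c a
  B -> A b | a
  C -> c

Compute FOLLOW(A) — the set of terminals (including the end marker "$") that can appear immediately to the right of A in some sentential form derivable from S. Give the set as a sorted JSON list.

FIRST sets, iterate to fixpoint:
round 1:
  A via A→a: +{a}
  A via A→c a: +{c}
  B via B→A b: +{a,c}
  C via C→c: +{c}
  S via S→a: +{a}
  S via S→b B: +{b}
  S via S→c: +{c}
  S: {a,b,c}  A: {a,c}  B: {a,c}  C: {c}
round 2: (stable)
  S: {a,b,c}  A: {a,c}  B: {a,c}  C: {c}

FOLLOW sets:
seed FOLLOW(S) with $
round 1:
  B→A b: FOLLOW(A) ⊇ FIRST(b) = {b}; new: +{b}
  S→b B: FOLLOW(B) ⊇ FOLLOW(S) ⊇ {$}; new: +{$}
  S→c A: FOLLOW(A) ⊇ FOLLOW(S) ⊇ {$}; new: +{$}
  S→c C: FOLLOW(C) ⊇ FOLLOW(S) ⊇ {$}; new: +{$}
  S: {$}  A: {$,b}  B: {$}  C: {$}
round 2: (no change)
  S: {$}  A: {$,b}  B: {$}  C: {$}

FOLLOW(A) = ["$", "b"]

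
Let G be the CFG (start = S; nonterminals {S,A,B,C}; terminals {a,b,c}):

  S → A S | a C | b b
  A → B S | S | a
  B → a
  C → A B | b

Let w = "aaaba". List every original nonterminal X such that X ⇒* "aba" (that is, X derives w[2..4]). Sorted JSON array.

Convert to CNF:
  S -> A S | T0 C | T1 T1
  A -> A S | B S | T0 C | T1 T1 | a
  B -> a
  C -> A B | b
  T0 -> a
  T1 -> b

CYK table (by increasing span), restricted to cells inside w[2..4]:
  T[2,2] 'a' = {A,B,T0}  orig:{A,B}
  T[3,3] 'b' = {C,T1}  orig:{C}
  T[4,4] 'a' = {A,B,T0}  orig:{A,B}
  T[2,3] 'ab' = {A,S}
  T[3,4] 'ba' = ∅
  T[2,4] 'aba' = {C}

Original NTs in T[2,4] deriving "aba": ["C"]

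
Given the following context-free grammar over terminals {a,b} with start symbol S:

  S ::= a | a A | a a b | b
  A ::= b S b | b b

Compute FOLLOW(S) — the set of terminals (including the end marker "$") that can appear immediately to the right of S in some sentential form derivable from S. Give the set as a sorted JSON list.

FIRST sets, iterate to fixpoint:
iter 1:
  A via A→b S b: +{b}
  S via S→a: +{a}
  S via S→b: +{b}
  FIRST[S]={a,b}  FIRST[A]={b}
iter 2: — fixpoint
  FIRST[S]={a,b}  FIRST[A]={b}

FOLLOW iteration:
FOLLOW(S) := {$}
round 1:
  A→b S b: FOLLOW(S) ⊇ FIRST(b) = {b}; new: +{b}
  S→a A: FOLLOW(A) ⊇ FOLLOW(S) ⊇ {$,b}; new: +{$,b}
  S: {$,b}  A: {$,b}
round 2: (stable)
  S: {$,b}  A: {$,b}

FOLLOW(S) = ["$", "b"]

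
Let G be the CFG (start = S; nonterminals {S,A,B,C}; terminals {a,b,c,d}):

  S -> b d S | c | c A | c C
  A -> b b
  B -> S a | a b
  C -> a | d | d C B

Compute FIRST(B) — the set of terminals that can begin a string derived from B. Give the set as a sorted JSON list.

FIRST sets, iterate to fixpoint:
iter 1:
  A via A→b b: +{b}
  B via B→a b: +{a}
  C via C→a: +{a}
  C via C→d: +{d}
  S via S→b d S: +{b}
  S via S→c: +{c}
  FIRST(S)={b,c}  FIRST(A)={b}  FIRST(B)={a}  FIRST(C)={a,d}
iter 2:
  B via B→S a: +{b,c}
  FIRST(S)={b,c}  FIRST(A)={b}  FIRST(B)={a,b,c}  FIRST(C)={a,d}
iter 3: done
  FIRST(S)={b,c}  FIRST(A)={b}  FIRST(B)={a,b,c}  FIRST(C)={a,d}

FIRST(B) = ["a", "b", "c"]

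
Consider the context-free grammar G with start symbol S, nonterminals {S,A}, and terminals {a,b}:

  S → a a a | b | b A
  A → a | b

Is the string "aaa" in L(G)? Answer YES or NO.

Convert to CNF:
  S -> T0 X2 | T1 A | b
  A -> a | b
  T0 -> a
  T1 -> b
  X2 -> T0 T0

Fill CYK table bottom-up:
  [0..0]={A,T0}  "a"  orig:{A}
  [1..1]={A,T0}  "a"  orig:{A}
  [2..2]={A,T0}  "a"  orig:{A}
  [0..1]={X2}  "aa"  orig:{}
  [1..2]={X2}  "aa"  orig:{}
  [0..2]={S}  "aaa"

S ∈ T[0,2] ⇒ YES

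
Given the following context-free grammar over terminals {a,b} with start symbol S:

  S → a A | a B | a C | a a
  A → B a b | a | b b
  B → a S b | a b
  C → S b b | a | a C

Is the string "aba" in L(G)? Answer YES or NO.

CNF form of G:
  S -> T0 A | T0 B | T0 C | T0 T0
  A -> B X2 | T1 T1 | a
  B -> T0 T1 | T0 X3
  C -> S X4 | T0 C | a
  T0 -> a
  T1 -> b
  X2 -> T0 T1
  X3 -> S T1
  X4 -> T1 T1

Fill CYK table bottom-up:
  cell(0,0) a: {A,C,T0}  orig:{A,C}
  cell(1,1) b: {T1}  orig:{}
  cell(2,2) a: {A,C,T0}  orig:{A,C}
  cell(0,1) ab: {B,X2}  orig:{B}
  cell(1,2) ba: ∅
  cell(0,2) aba: ∅

S ∉ T[0,2] ⇒ NO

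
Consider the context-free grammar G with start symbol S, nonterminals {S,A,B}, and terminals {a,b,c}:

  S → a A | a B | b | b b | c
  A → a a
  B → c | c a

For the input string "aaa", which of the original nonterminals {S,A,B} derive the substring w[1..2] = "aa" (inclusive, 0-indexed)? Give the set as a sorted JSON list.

CNF form of G:
  S -> T0 A | T0 B | T2 T2 | b | c
  A -> T0 T0
  B -> T1 T0 | c
  T0 -> a
  T1 -> c
  T2 -> b

CYK fill, restricted to cells inside w[1..2]:
  cell(1,1) a: {T0}  orig:{}
  cell(2,2) a: {T0}  orig:{}
  cell(1,2) aa: {A}

Original NTs in T[1,2] deriving "aa": ["A"]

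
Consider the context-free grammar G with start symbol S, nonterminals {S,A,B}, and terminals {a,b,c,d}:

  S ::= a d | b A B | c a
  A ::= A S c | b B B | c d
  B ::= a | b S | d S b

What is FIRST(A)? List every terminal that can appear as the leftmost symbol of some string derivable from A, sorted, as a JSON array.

FIRST iteration:
round 1:
  A via A→b B B: +{b}
  A via A→c d: +{c}
  B via B→a: +{a}
  B via B→b S: +{b}
  B via B→d S b: +{d}
  S via S→a d: +{a}
  S via S→b A B: +{b}
  S via S→c a: +{c}
  FIRST(S)={a,b,c}  FIRST(A)={b,c}  FIRST(B)={a,b,d}
round 2: done
  FIRST(S)={a,b,c}  FIRST(A)={b,c}  FIRST(B)={a,b,d}

FIRST(A) = ["b", "c"]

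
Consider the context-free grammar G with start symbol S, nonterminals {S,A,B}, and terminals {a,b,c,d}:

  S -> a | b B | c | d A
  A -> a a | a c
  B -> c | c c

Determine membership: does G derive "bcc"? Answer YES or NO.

CNF form of G:
  S -> T2 B | T3 A | a | c
  A -> T0 T0 | T0 T1
  B -> T1 T1 | c
  T0 -> a
  T1 -> c
  T2 -> b
  T3 -> d

CYK fill:
  cell(0,0) b: {T2}  orig:{}
  cell(1,1) c: {B,S,T1}  orig:{B,S}
  cell(2,2) c: {B,S,T1}  orig:{B,S}
  cell(0,1) bc: {S}
  cell(1,2) cc: {B}
  cell(0,2) bcc: {S}

S ∈ T[0,2] ⇒ YES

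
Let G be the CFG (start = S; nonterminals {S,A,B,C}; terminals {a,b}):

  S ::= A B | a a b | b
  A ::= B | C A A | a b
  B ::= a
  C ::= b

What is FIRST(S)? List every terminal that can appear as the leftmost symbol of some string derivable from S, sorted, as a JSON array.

Compute FIRST by fixpoint:
round 1:
  A via A→a b: +{a}
  B via B→a: +{a}
  C via C→b: +{b}
  S via S→A B: +{a}
  S via S→b: +{b}
  FIRST(S)={a,b}  FIRST(A)={a}  FIRST(B)={a}  FIRST(C)={b}
round 2:
  A via A→C A A: +{b}
  FIRST(S)={a,b}  FIRST(A)={a,b}  FIRST(B)={a}  FIRST(C)={b}
round 3: — fixpoint
  FIRST(S)={a,b}  FIRST(A)={a,b}  FIRST(B)={a}  FIRST(C)={b}

FIRST(S) = ["a", "b"]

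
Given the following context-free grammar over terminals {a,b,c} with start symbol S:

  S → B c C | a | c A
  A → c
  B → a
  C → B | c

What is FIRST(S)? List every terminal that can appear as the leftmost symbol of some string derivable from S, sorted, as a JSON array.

Compute FIRST by fixpoint:
iter 1:
  A via A→c: +{c}
  B via B→a: +{a}
  C via C→B: +{a}
  C via C→c: +{c}
  S via S→B c C: +{a}
  S via S→c A: +{c}
  FIRST(S)={a,c}  FIRST(A)={c}  FIRST(B)={a}  FIRST(C)={a,c}
iter 2: done
  FIRST(S)={a,c}  FIRST(A)={c}  FIRST(B)={a}  FIRST(C)={a,c}

FIRST(S) = ["a", "c"]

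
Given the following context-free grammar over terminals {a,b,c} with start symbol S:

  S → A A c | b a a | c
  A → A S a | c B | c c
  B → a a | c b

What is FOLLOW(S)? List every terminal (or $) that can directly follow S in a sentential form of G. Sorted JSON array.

Compute FIRST by fixpoint:
pass 1:
  A via A→c B: +{c}
  B via B→a a: +{a}
  B via B→c b: +{c}
  S via S→A A c: +{c}
  S via S→b a a: +{b}
  S: {b,c}  A: {c}  B: {a,c}
pass 2: — fixpoint
  S: {b,c}  A: {c}  B: {a,c}

FOLLOW iteration:
initialize: $ ∈ FOLLOW(S)
iter 1:
  A→A S a: FOLLOW(A) ⊇ FIRST(S) = {b,c}; new: +{b,c}
  A→A S a: FOLLOW(S) ⊇ FIRST(a) = {a}; new: +{a}
  A→c B: FOLLOW(B) ⊇ FOLLOW(A) ⊇ {b,c}; new: +{b,c}
  FOLLOW[S]={$,a}  FOLLOW[A]={b,c}  FOLLOW[B]={b,c}
iter 2: done
  FOLLOW[S]={$,a}  FOLLOW[A]={b,c}  FOLLOW[B]={b,c}

FOLLOW(S) = ["$", "a"]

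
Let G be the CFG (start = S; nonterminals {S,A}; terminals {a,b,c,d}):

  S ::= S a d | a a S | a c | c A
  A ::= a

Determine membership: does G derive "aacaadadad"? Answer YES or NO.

CNF form of G:
  S -> S X3 | T0 T2 | T0 X4 | T2 A
  A -> a
  T0 -> a
  T1 -> d
  T2 -> c
  X3 -> T0 T1
  X4 -> T0 S

CYK fill:
  cell(0,0) a: {A,T0}  orig:{A}
  cell(1,1) a: {A,T0}  orig:{A}
  cell(2,2) c: {T2}  orig:{}
  cell(3,3) a: {A,T0}  orig:{A}
  cell(4,4) a: {A,T0}  orig:{A}
  cell(5,5) d: {T1}  orig:{}
  cell(6,6) a: {A,T0}  orig:{A}
  cell(7,7) d: {T1}  orig:{}
  cell(8,8) a: {A,T0}  orig:{A}
  cell(9,9) d: {T1}  orig:{}
  cell(0,1) aa: ∅
  cell(1,2) ac: {S}
  cell(2,3) ca: {S}
  cell(3,4) aa: ∅
  cell(4,5) ad: {X3}  orig:{}
  cell(5,6) da: ∅
  cell(6,7) ad: {X3}  orig:{}
  cell(7,8) da: ∅
  cell(8,9) ad: {X3}  orig:{}
  cell(0,2) aac: {X4}  orig:{}
  cell(1,3) aca: {X4}  orig:{}
  cell(2,4) caa: ∅
  cell(3,5) aad: ∅
  cell(4,6) ada: ∅
  cell(5,7) dad: ∅
  cell(6,8) ada: ∅
  cell(7,9) dad: ∅
  cell(0,3) aaca: {S}
  cell(1,4) acaa: ∅
  cell(2,5) caad: {S}
  cell(3,6) aada: ∅
  cell(4,7) adad: ∅
  cell(5,8) dada: ∅
  cell(6,9) adad: ∅
  cell(0,4) aacaa: ∅
  cell(1,5) acaad: {X4}  orig:{}
  cell(2,6) caada: ∅
  cell(3,7) aadad: ∅
  cell(4,8) adada: ∅
  cell(5,9) dadad: ∅
  cell(0,5) aacaad: {S}
  cell(1,6) acaada: ∅
  cell(2,7) caadad: {S}
  cell(3,8) aadada: ∅
  cell(4,9) adadad: ∅
  cell(0,6) aacaada: ∅
  cell(1,7) acaadad: {X4}  orig:{}
  cell(2,8) caadada: ∅
  cell(3,9) aadadad: ∅
  cell(0,7) aacaadad: {S}
  cell(1,8) acaadada: ∅
  cell(2,9) caadadad: {S}
  cell(0,8) aacaadada: ∅
  cell(1,9) acaadadad: {X4}  orig:{}
  cell(0,9) aacaadadad: {S}

S ∈ T[0,9] ⇒ YES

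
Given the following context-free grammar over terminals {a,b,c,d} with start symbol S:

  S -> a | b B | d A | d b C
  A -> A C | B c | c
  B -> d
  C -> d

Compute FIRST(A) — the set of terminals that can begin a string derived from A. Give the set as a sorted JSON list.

FIRST sets, iterate to fixpoint:
iter 1:
  A via A→c: +{c}
  B via B→d: +{d}
  C via C→d: +{d}
  S via S→a: +{a}
  S via S→b B: +{b}
  S via S→d A: +{d}
  S: {a,b,d}  A: {c}  B: {d}  C: {d}
iter 2:
  A via A→B c: +{d}
  S: {a,b,d}  A: {c,d}  B: {d}  C: {d}
iter 3: (stable)
  S: {a,b,d}  A: {c,d}  B: {d}  C: {d}

FIRST(A) = ["c", "d"]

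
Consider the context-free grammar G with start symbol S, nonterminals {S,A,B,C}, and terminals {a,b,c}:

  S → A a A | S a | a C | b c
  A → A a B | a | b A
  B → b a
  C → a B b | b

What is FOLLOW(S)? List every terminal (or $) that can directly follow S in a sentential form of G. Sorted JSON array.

FIRST sets, iterate to fixpoint:
pass 1:
  A via A→a: +{a}
  A via A→b A: +{b}
  B via B→b a: +{b}
  C via C→a B b: +{a}
  C via C→b: +{b}
  S via S→A a A: +{a,b}
  S: {a,b}  A: {a,b}  B: {b}  C: {a,b}
pass 2: (stable)
  S: {a,b}  A: {a,b}  B: {b}  C: {a,b}

FOLLOW sets:
FOLLOW(S) := {$}
pass 1:
  A→A a B: FOLLOW(A) ⊇ FIRST(a) = {a}; new: +{a}
  A→A a B: FOLLOW(B) ⊇ FOLLOW(A) ⊇ {a}; new: +{a}
  C→a B b: FOLLOW(B) ⊇ FIRST(b) = {b}; new: +{b}
  S→A a A: FOLLOW(A) ⊇ FOLLOW(S) ⊇ {$}; new: +{$}
  S→S a: FOLLOW(S) ⊇ FIRST(a) = {a}; new: +{a}
  S→a C: FOLLOW(C) ⊇ FOLLOW(S) ⊇ {$,a}; new: +{$,a}
  S: {$,a}  A: {$,a}  B: {a,b}  C: {$,a}
pass 2:
  A→A a B: FOLLOW(B) ⊇ FOLLOW(A) ⊇ {$,a}; new: +{$}
  S: {$,a}  A: {$,a}  B: {$,a,b}  C: {$,a}
pass 3: (stable)
  S: {$,a}  A: {$,a}  B: {$,a,b}  C: {$,a}

FOLLOW(S) = ["$", "a"]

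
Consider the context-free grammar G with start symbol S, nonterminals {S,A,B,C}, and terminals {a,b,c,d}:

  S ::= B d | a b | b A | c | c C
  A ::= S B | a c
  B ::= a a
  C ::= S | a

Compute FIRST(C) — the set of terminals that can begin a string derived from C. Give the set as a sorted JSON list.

Compute FIRST by fixpoint:
pass 1:
  A via A→a c: +{a}
  B via B→a a: +{a}
  C via C→a: +{a}
  S via S→B d: +{a}
  S via S→b A: +{b}
  S via S→c: +{c}
  FIRST(S)={a,b,c}  FIRST(A)={a}  FIRST(B)={a}  FIRST(C)={a}
pass 2:
  A via A→S B: +{b,c}
  C via C→S: +{b,c}
  FIRST(S)={a,b,c}  FIRST(A)={a,b,c}  FIRST(B)={a}  FIRST(C)={a,b,c}
pass 3: done
  FIRST(S)={a,b,c}  FIRST(A)={a,b,c}  FIRST(B)={a}  FIRST(C)={a,b,c}

FIRST(C) = ["a", "b", "c"]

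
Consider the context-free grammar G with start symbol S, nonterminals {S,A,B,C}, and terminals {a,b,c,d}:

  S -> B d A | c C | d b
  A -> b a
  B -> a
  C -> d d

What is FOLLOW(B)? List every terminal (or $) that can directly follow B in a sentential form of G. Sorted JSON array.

FIRST sets, iterate to fixpoint:
round 1:
  A via A→b a: +{b}
  B via B→a: +{a}
  C via C→d d: +{d}
  S via S→B d A: +{a}
  S via S→c C: +{c}
  S via S→d b: +{d}
  FIRST(S)={a,c,d}  FIRST(A)={b}  FIRST(B)={a}  FIRST(C)={d}
round 2: done
  FIRST(S)={a,c,d}  FIRST(A)={b}  FIRST(B)={a}  FIRST(C)={d}

Compute FOLLOW by fixpoint:
initialize: $ ∈ FOLLOW(S)
pass 1:
  S→B d A: FOLLOW(B) ⊇ FIRST(d) = {d}; new: +{d}
  S→B d A: FOLLOW(A) ⊇ FOLLOW(S) ⊇ {$}; new: +{$}
  S→c C: FOLLOW(C) ⊇ FOLLOW(S) ⊇ {$}; new: +{$}
  FOLLOW(S)={$}  FOLLOW(A)={$}  FOLLOW(B)={d}  FOLLOW(C)={$}
pass 2: (no change)
  FOLLOW(S)={$}  FOLLOW(A)={$}  FOLLOW(B)={d}  FOLLOW(C)={$}

FOLLOW(B) = ["d"]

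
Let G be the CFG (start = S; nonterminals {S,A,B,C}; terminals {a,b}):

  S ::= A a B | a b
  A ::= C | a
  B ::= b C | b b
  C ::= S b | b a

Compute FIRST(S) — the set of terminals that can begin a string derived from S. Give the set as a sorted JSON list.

FIRST iteration:
[1]
  A via A→a: +{a}
  B via B→b C: +{b}
  C via C→b a: +{b}
  S via S→A a B: +{a}
  FIRST[S]={a}  FIRST[A]={a}  FIRST[B]={b}  FIRST[C]={b}
[2]
  A via A→C: +{b}
  C via C→S b: +{a}
  S via S→A a B: +{b}
  FIRST[S]={a,b}  FIRST[A]={a,b}  FIRST[B]={b}  FIRST[C]={a,b}
[3] (stable)
  FIRST[S]={a,b}  FIRST[A]={a,b}  FIRST[B]={b}  FIRST[C]={a,b}

FIRST(S) = ["a", "b"]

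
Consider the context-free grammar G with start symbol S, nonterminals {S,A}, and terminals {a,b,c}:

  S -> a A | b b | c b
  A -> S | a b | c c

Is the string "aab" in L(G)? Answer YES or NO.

CNF form of G:
  S -> T0 A | T1 T1 | T2 T1
  A -> T0 A | T0 T1 | T1 T1 | T2 T1 | T2 T2
  T0 -> a
  T1 -> b
  T2 -> c

CYK fill:
  cell(0,0) a: {T0}  orig:{}
  cell(1,1) a: {T0}  orig:{}
  cell(2,2) b: {T1}  orig:{}
  cell(0,1) aa: ∅
  cell(1,2) ab: {A}
  cell(0,2) aab: {A,S}

S ∈ T[0,2] ⇒ YES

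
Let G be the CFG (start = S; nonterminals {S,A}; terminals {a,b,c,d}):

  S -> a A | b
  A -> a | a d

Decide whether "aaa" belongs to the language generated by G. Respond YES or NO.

CNF form of G:
  S -> T0 A | b
  A -> T0 T1 | a
  T0 -> a
  T1 -> d

CYK fill:
  T[0,0] 'a' = {A,T0}  orig:{A}
  T[1,1] 'a' = {A,T0}  orig:{A}
  T[2,2] 'a' = {A,T0}  orig:{A}
  T[0,1] 'aa' = {S}
  T[1,2] 'aa' = {S}
  T[0,2] 'aaa' = ∅

S ∉ T[0,2] ⇒ NO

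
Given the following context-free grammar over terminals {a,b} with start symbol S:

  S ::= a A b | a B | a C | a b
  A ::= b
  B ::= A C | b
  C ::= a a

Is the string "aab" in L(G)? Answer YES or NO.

CNF form of G:
  S -> T0 B | T0 C | T0 T1 | T0 X2
  A -> b
  B -> A C | b
  C -> T0 T0
  T0 -> a
  T1 -> b
  X2 -> A T1

Fill CYK table bottom-up:
  [0..0]={T0}  "a"  orig:{}
  [1..1]={T0}  "a"  orig:{}
  [2..2]={A,B,T1}  "b"  orig:{A,B}
  [0..1]={C}  "aa"
  [1..2]={S}  "ab"
  [0..2]=∅  "aab"

S ∉ T[0,2] ⇒ NO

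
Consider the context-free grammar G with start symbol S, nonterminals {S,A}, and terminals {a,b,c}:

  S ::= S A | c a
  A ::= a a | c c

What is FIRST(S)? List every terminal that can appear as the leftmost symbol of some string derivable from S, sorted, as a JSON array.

FIRST sets, iterate to fixpoint:
[1]
  A via A→a a: +{a}
  A via A→c c: +{c}
  S via S→c a: +{c}
  S: {c}  A: {a,c}
[2] done
  S: {c}  A: {a,c}

FIRST(S) = ["c"]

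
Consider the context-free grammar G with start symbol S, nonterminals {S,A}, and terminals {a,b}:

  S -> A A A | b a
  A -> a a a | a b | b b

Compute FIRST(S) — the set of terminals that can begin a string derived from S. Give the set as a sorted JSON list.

Compute FIRST by fixpoint:
iter 1:
  A via A→a a a: +{a}
  A via A→b b: +{b}
  S via S→A A A: +{a,b}
  S: {a,b}  A: {a,b}
iter 2: — fixpoint
  S: {a,b}  A: {a,b}

FIRST(S) = ["a", "b"]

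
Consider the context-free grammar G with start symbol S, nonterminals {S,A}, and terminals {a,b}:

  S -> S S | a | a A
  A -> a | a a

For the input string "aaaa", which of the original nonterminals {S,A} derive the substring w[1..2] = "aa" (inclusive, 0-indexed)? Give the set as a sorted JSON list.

CNF form of G:
  S -> S S | T0 A | a
  A -> T0 T0 | a
  T0 -> a

CYK fill (cells [i..j] with 1 ≤ i ≤ j ≤ 2 only):
  T[1,1] 'a' = {A,S,T0}  orig:{A,S}
  T[2,2] 'a' = {A,S,T0}  orig:{A,S}
  T[1,2] 'aa' = {A,S}

Original NTs in T[1,2] deriving "aa": ["A", "S"]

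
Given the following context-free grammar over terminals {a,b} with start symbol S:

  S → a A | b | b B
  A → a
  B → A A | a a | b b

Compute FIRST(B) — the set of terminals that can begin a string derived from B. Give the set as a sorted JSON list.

Compute FIRST by fixpoint:
iter 1:
  A via A→a: +{a}
  B via B→A A: +{a}
  B via B→b b: +{b}
  S via S→a A: +{a}
  S via S→b: +{b}
  S: {a,b}  A: {a}  B: {a,b}
iter 2: done
  S: {a,b}  A: {a}  B: {a,b}

FIRST(B) = ["a", "b"]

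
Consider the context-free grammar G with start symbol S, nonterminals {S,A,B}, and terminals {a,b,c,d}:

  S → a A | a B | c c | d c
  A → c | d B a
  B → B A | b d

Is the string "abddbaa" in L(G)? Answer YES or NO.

CNF form of G:
  S -> T0 T3 | T1 A | T1 B | T3 T3
  A -> T0 X4 | c
  B -> B A | T2 T0
  T0 -> d
  T1 -> a
  T2 -> b
  T3 -> c
  X4 -> B T1

CYK fill:
  [0..0]={T1}  "a"  orig:{}
  [1..1]={T2}  "b"  orig:{}
  [2..2]={T0}  "d"  orig:{}
  [3..3]={T0}  "d"  orig:{}
  [4..4]={T2}  "b"  orig:{}
  [5..5]={T1}  "a"  orig:{}
  [6..6]={T1}  "a"  orig:{}
  [0..1]=∅  "ab"
  [1..2]={B}  "bd"
  [2..3]=∅  "dd"
  [3..4]=∅  "db"
  [4..5]=∅  "ba"
  [5..6]=∅  "aa"
  [0..2]={S}  "abd"
  [1..3]=∅  "bdd"
  [2..4]=∅  "ddb"
  [3..5]=∅  "dba"
  [4..6]=∅  "baa"
  [0..3]=∅  "abdd"
  [1..4]=∅  "bddb"
  [2..5]=∅  "ddba"
  [3..6]=∅  "dbaa"
  [0..4]=∅  "abddb"
  [1..5]=∅  "bddba"
  [2..6]=∅  "ddbaa"
  [0..5]=∅  "abddba"
  [1..6]=∅  "bddbaa"
  [0..6]=∅  "abddbaa"

S ∉ T[0,6] ⇒ NO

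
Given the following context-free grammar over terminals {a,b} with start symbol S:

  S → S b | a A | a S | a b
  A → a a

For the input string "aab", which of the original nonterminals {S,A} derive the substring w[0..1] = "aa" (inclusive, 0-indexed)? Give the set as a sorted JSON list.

CNF form of G:
  S -> S T1 | T0 A | T0 S | T0 T1
  A -> T0 T0
  T0 -> a
  T1 -> b

Fill CYK table bottom-up, restricted to cells inside w[0..1]:
  T[0,0] 'a' = {T0}  orig:{}
  T[1,1] 'a' = {T0}  orig:{}
  T[0,1] 'aa' = {A}

Original NTs in T[0,1] deriving "aa": ["A"]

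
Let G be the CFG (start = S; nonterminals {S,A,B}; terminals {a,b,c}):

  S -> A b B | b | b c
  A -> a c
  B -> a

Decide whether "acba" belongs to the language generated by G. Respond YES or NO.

Convert to CNF:
  S -> A X3 | T2 T1 | b
  A -> T0 T1
  B -> a
  T0 -> a
  T1 -> c
  T2 -> b
  X3 -> T2 B

CYK fill:
  cell(0,0) a: {B,T0}  orig:{B}
  cell(1,1) c: {T1}  orig:{}
  cell(2,2) b: {S,T2}  orig:{S}
  cell(3,3) a: {B,T0}  orig:{B}
  cell(0,1) ac: {A}
  cell(1,2) cb: ∅
  cell(2,3) ba: {X3}  orig:{}
  cell(0,2) acb: ∅
  cell(1,3) cba: ∅
  cell(0,3) acba: {S}

S ∈ T[0,3] ⇒ YES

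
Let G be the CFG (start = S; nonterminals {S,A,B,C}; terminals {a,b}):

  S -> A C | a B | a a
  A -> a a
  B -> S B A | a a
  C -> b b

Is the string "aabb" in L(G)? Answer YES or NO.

Convert to CNF:
  S -> A C | T0 B | T0 T0
  A -> T0 T0
  B -> S X2 | T0 T0
  C -> T1 T1
  T0 -> a
  T1 -> b
  X2 -> B A

Fill CYK table bottom-up:
  [0..0]={T0}  "a"  orig:{}
  [1..1]={T0}  "a"  orig:{}
  [2..2]={T1}  "b"  orig:{}
  [3..3]={T1}  "b"  orig:{}
  [0..1]={A,B,S}  "aa"
  [1..2]=∅  "ab"
  [2..3]={C}  "bb"
  [0..2]=∅  "aab"
  [1..3]=∅  "abb"
  [0..3]={S}  "aabb"

S ∈ T[0,3] ⇒ YES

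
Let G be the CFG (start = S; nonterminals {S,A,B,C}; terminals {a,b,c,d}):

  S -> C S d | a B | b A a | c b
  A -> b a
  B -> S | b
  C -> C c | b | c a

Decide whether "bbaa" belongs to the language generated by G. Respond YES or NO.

Convert to CNF:
  S -> C X6 | T0 X7 | T1 B | T3 T0
  A -> T0 T1
  B -> C X4 | T0 X5 | T1 B | T3 T0 | b
  C -> C T3 | T3 T1 | b
  T0 -> b
  T1 -> a
  T2 -> d
  T3 -> c
  X4 -> S T2
  X5 -> A T1
  X6 -> S T2
  X7 -> A T1

CYK fill:
  T[0,0] 'b' = {B,C,T0}  orig:{B,C}
  T[1,1] 'b' = {B,C,T0}  orig:{B,C}
  T[2,2] 'a' = {T1}  orig:{}
  T[3,3] 'a' = {T1}  orig:{}
  T[0,1] 'bb' = ∅
  T[1,2] 'ba' = {A}
  T[2,3] 'aa' = ∅
  T[0,2] 'bba' = ∅
  T[1,3] 'baa' = {X5,X7}  orig:{}
  T[0,3] 'bbaa' = {B,S}

S ∈ T[0,3] ⇒ YES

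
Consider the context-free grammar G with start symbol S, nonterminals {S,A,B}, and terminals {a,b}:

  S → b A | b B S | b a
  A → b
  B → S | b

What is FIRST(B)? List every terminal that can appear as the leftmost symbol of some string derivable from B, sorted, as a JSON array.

Compute FIRST by fixpoint:
iter 1:
  A via A→b: +{b}
  B via B→b: +{b}
  S via S→b A: +{b}
  FIRST(S)={b}  FIRST(A)={b}  FIRST(B)={b}
iter 2: (no change)
  FIRST(S)={b}  FIRST(A)={b}  FIRST(B)={b}

FIRST(B) = ["b"]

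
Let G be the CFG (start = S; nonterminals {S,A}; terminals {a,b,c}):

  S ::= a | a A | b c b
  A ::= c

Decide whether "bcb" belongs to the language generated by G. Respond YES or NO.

CNF form of G:
  S -> T0 A | T1 X3 | a
  A -> c
  T0 -> a
  T1 -> b
  T2 -> c
  X3 -> T2 T1

CYK fill:
  T[0,0] 'b' = {T1}  orig:{}
  T[1,1] 'c' = {A,T2}  orig:{A}
  T[2,2] 'b' = {T1}  orig:{}
  T[0,1] 'bc' = ∅
  T[1,2] 'cb' = {X3}  orig:{}
  T[0,2] 'bcb' = {S}

S ∈ T[0,2] ⇒ YES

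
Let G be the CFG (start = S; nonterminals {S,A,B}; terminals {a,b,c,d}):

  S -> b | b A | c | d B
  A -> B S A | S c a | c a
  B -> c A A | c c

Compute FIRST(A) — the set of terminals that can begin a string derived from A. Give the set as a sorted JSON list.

FIRST iteration:
iter 1:
  A via A→c a: +{c}
  B via B→c A A: +{c}
  S via S→b: +{b}
  S via S→c: +{c}
  S via S→d B: +{d}
  FIRST(S)={b,c,d}  FIRST(A)={c}  FIRST(B)={c}
iter 2:
  A via A→S c a: +{b,d}
  FIRST(S)={b,c,d}  FIRST(A)={b,c,d}  FIRST(B)={c}
iter 3: (stable)
  FIRST(S)={b,c,d}  FIRST(A)={b,c,d}  FIRST(B)={c}

FIRST(A) = ["b", "c", "d"]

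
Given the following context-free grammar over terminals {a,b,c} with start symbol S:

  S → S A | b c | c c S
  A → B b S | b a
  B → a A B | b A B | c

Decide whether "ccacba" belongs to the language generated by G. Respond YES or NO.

Convert to CNF:
  S -> S A | T0 T2 | T2 X6
  A -> B X3 | T0 T1
  B -> T0 X5 | T1 X4 | c
  T0 -> b
  T1 -> a
  T2 -> c
  X3 -> T0 S
  X4 -> A B
  X5 -> A B
  X6 -> T2 S

CYK fill:
  T[0,0] 'c' = {B,T2}  orig:{B}
  T[1,1] 'c' = {B,T2}  orig:{B}
  T[2,2] 'a' = {T1}  orig:{}
  T[3,3] 'c' = {B,T2}  orig:{B}
  T[4,4] 'b' = {T0}  orig:{}
  T[5,5] 'a' = {T1}  orig:{}
  T[0,1] 'cc' = ∅
  T[1,2] 'ca' = ∅
  T[2,3] 'ac' = ∅
  T[3,4] 'cb' = ∅
  T[4,5] 'ba' = {A}
  T[0,2] 'cca' = ∅
  T[1,3] 'cac' = ∅
  T[2,4] 'acb' = ∅
  T[3,5] 'cba' = ∅
  T[0,3] 'ccac' = ∅
  T[1,4] 'cacb' = ∅
  T[2,5] 'acba' = ∅
  T[0,4] 'ccacb' = ∅
  T[1,5] 'cacba' = ∅
  T[0,5] 'ccacba' = ∅

S ∉ T[0,5] ⇒ NO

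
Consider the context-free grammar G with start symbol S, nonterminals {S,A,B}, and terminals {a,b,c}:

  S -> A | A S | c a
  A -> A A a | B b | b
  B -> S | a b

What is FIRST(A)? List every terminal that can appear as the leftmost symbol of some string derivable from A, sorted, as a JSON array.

FIRST sets, iterate to fixpoint:
[1]
  A via A→b: +{b}
  B via B→a b: +{a}
  S via S→A: +{b}
  S via S→c a: +{c}
  FIRST[S]={b,c}  FIRST[A]={b}  FIRST[B]={a}
[2]
  A via A→B b: +{a}
  B via B→S: +{b,c}
  S via S→A: +{a}
  FIRST[S]={a,b,c}  FIRST[A]={a,b}  FIRST[B]={a,b,c}
[3]
  A via A→B b: +{c}
  FIRST[S]={a,b,c}  FIRST[A]={a,b,c}  FIRST[B]={a,b,c}
[4] done
  FIRST[S]={a,b,c}  FIRST[A]={a,b,c}  FIRST[B]={a,b,c}

FIRST(A) = ["a", "b", "c"]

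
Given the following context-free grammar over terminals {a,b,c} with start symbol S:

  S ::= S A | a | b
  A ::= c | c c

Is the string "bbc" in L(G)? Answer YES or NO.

Convert to CNF:
  S -> S A | a | b
  A -> T0 T0 | c
  T0 -> c

Fill CYK table bottom-up:
  T[0,0] 'b' = {S}
  T[1,1] 'b' = {S}
  T[2,2] 'c' = {A,T0}  orig:{A}
  T[0,1] 'bb' = ∅
  T[1,2] 'bc' = {S}
  T[0,2] 'bbc' = ∅

S ∉ T[0,2] ⇒ NO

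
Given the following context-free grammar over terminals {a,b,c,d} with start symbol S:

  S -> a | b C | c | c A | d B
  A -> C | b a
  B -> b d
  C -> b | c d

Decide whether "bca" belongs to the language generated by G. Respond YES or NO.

Convert to CNF:
  S -> T0 C | T2 A | T3 B | a | c
  A -> T0 T1 | T2 T3 | b
  B -> T0 T3
  C -> T2 T3 | b
  T0 -> b
  T1 -> a
  T2 -> c
  T3 -> d

CYK table (by increasing span):
  [0..0]={A,C,T0}  "b"  orig:{A,C}
  [1..1]={S,T2}  "c"  orig:{S}
  [2..2]={S,T1}  "a"  orig:{S}
  [0..1]=∅  "bc"
  [1..2]=∅  "ca"
  [0..2]=∅  "bca"

S ∉ T[0,2] ⇒ NO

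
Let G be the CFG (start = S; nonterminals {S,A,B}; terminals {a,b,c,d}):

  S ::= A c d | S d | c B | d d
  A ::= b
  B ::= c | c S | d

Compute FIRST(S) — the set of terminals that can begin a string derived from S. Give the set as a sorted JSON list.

FIRST iteration:
round 1:
  A via A→b: +{b}
  B via B→c: +{c}
  B via B→d: +{d}
  S via S→A c d: +{b}
  S via S→c B: +{c}
  S via S→d d: +{d}
  FIRST(S)={b,c,d}  FIRST(A)={b}  FIRST(B)={c,d}
round 2: (stable)
  FIRST(S)={b,c,d}  FIRST(A)={b}  FIRST(B)={c,d}

FIRST(S) = ["b", "c", "d"]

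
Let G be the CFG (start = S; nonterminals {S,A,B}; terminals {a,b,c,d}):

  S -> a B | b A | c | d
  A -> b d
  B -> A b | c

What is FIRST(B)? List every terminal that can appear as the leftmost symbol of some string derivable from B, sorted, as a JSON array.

Compute FIRST by fixpoint:
pass 1:
  A via A→b d: +{b}
  B via B→A b: +{b}
  B via B→c: +{c}
  S via S→a B: +{a}
  S via S→b A: +{b}
  S via S→c: +{c}
  S via S→d: +{d}
  S: {a,b,c,d}  A: {b}  B: {b,c}
pass 2: done
  S: {a,b,c,d}  A: {b}  B: {b,c}

FIRST(B) = ["b", "c"]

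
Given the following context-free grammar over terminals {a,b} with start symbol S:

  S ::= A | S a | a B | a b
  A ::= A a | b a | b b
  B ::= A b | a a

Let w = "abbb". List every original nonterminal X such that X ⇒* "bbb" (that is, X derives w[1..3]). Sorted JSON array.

Convert to CNF:
  S -> A T0 | S T0 | T0 B | T0 T1 | T1 T0 | T1 T1
  A -> A T0 | T1 T0 | T1 T1
  B -> A T1 | T0 T0
  T0 -> a
  T1 -> b

CYK table (by increasing span), restricted to cells inside w[1..3]:
  cell(1,1) b: {T1}  orig:{}
  cell(2,2) b: {T1}  orig:{}
  cell(3,3) b: {T1}  orig:{}
  cell(1,2) bb: {A,S}
  cell(2,3) bb: {A,S}
  cell(1,3) bbb: {B}

Original NTs in T[1,3] deriving "bbb": ["B"]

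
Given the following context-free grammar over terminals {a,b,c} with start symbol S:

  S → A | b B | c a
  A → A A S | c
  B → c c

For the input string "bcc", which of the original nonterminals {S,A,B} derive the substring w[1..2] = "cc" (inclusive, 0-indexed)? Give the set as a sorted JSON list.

Convert to CNF:
  S -> A X4 | T0 T2 | T1 B | c
  A -> A X3 | c
  B -> T0 T0
  T0 -> c
  T1 -> b
  T2 -> a
  X3 -> A S
  X4 -> A S

CYK fill, restricted to cells inside w[1..2]:
  T[1,1] 'c' = {A,S,T0}  orig:{A,S}
  T[2,2] 'c' = {A,S,T0}  orig:{A,S}
  T[1,2] 'cc' = {B,X3,X4}  orig:{B}

Original NTs in T[1,2] deriving "cc": ["B"]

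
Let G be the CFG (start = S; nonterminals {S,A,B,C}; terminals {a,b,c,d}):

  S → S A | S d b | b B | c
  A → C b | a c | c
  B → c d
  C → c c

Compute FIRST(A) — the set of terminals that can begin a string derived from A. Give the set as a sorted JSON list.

Compute FIRST by fixpoint:
iter 1:
  A via A→a c: +{a}
  A via A→c: +{c}
  B via B→c d: +{c}
  C via C→c c: +{c}
  S via S→b B: +{b}
  S via S→c: +{c}
  S: {b,c}  A: {a,c}  B: {c}  C: {c}
iter 2: (no change)
  S: {b,c}  A: {a,c}  B: {c}  C: {c}

FIRST(A) = ["a", "c"]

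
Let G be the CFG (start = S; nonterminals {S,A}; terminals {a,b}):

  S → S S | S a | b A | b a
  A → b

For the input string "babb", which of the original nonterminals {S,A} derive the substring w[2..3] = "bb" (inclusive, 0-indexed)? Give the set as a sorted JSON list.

CNF form of G:
  S -> S S | S T0 | T1 A | T1 T0
  A -> b
  T0 -> a
  T1 -> b

CYK fill, restricted to cells inside w[2..3]:
  [2..2]={A,T1}  "b"  orig:{A}
  [3..3]={A,T1}  "b"  orig:{A}
  [2..3]={S}  "bb"

Original NTs in T[2,3] deriving "bb": ["S"]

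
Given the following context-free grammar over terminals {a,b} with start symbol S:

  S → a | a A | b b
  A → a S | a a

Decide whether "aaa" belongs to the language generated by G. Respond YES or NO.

CNF form of G:
  S -> T0 A | T1 T1 | a
  A -> T0 S | T0 T0
  T0 -> a
  T1 -> b

CYK fill:
  [0..0]={S,T0}  "a"  orig:{S}
  [1..1]={S,T0}  "a"  orig:{S}
  [2..2]={S,T0}  "a"  orig:{S}
  [0..1]={A}  "aa"
  [1..2]={A}  "aa"
  [0..2]={S}  "aaa"

S ∈ T[0,2] ⇒ YES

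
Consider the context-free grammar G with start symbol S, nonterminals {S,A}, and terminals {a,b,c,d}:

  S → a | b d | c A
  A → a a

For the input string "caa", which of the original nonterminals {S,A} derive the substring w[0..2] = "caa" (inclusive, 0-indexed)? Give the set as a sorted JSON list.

Convert to CNF:
  S -> T1 T2 | T3 A | a
  A -> T0 T0
  T0 -> a
  T1 -> b
  T2 -> d
  T3 -> c

Fill CYK table bottom-up, restricted to cells inside w[0..2]:
  [0..0]={T3}  "c"  orig:{}
  [1..1]={S,T0}  "a"  orig:{S}
  [2..2]={S,T0}  "a"  orig:{S}
  [0..1]=∅  "ca"
  [1..2]={A}  "aa"
  [0..2]={S}  "caa"

Original NTs in T[0,2] deriving "caa": ["S"]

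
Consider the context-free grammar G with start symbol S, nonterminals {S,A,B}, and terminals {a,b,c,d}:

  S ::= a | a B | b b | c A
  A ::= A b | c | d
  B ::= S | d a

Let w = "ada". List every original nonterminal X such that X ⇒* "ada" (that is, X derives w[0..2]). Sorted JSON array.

CNF form of G:
  S -> T0 T0 | T1 B | T2 A | a
  A -> A T0 | c | d
  B -> T0 T0 | T1 B | T2 A | T3 T1 | a
  T0 -> b
  T1 -> a
  T2 -> c
  T3 -> d

CYK fill (cells [i..j] with 0 ≤ i ≤ j ≤ 2 only):
  [0..0]={B,S,T1}  "a"  orig:{B,S}
  [1..1]={A,T3}  "d"  orig:{A}
  [2..2]={B,S,T1}  "a"  orig:{B,S}
  [0..1]=∅  "ad"
  [1..2]={B}  "da"
  [0..2]={B,S}  "ada"

Original NTs in T[0,2] deriving "ada": ["B", "S"]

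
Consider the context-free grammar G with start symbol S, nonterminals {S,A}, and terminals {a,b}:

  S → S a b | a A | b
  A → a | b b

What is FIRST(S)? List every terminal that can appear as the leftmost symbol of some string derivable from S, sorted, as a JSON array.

FIRST sets, iterate to fixpoint:
[1]
  A via A→a: +{a}
  A via A→b b: +{b}
  S via S→a A: +{a}
  S via S→b: +{b}
  S: {a,b}  A: {a,b}
[2] (no change)
  S: {a,b}  A: {a,b}

FIRST(S) = ["a", "b"]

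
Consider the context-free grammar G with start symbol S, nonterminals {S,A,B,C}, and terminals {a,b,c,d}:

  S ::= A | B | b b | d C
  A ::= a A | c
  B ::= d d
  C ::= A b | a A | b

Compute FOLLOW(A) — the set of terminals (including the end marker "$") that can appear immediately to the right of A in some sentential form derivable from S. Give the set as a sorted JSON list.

FIRST iteration:
iter 1:
  A via A→a A: +{a}
  A via A→c: +{c}
  B via B→d d: +{d}
  C via C→A b: +{a,c}
  C via C→b: +{b}
  S via S→A: +{a,c}
  S via S→B: +{d}
  S via S→b b: +{b}
  FIRST[S]={a,b,c,d}  FIRST[A]={a,c}  FIRST[B]={d}  FIRST[C]={a,b,c}
iter 2: (stable)
  FIRST[S]={a,b,c,d}  FIRST[A]={a,c}  FIRST[B]={d}  FIRST[C]={a,b,c}

FOLLOW sets:
initialize: $ ∈ FOLLOW(S)
pass 1:
  C→A b: FOLLOW(A) ⊇ FIRST(b) = {b}; new: +{b}
  S→A: FOLLOW(A) ⊇ FOLLOW(S) ⊇ {$}; new: +{$}
  S→B: FOLLOW(B) ⊇ FOLLOW(S) ⊇ {$}; new: +{$}
  S→d C: FOLLOW(C) ⊇ FOLLOW(S) ⊇ {$}; new: +{$}
  FOLLOW[S]={$}  FOLLOW[A]={$,b}  FOLLOW[B]={$}  FOLLOW[C]={$}
pass 2: done
  FOLLOW[S]={$}  FOLLOW[A]={$,b}  FOLLOW[B]={$}  FOLLOW[C]={$}

FOLLOW(A) = ["$", "b"]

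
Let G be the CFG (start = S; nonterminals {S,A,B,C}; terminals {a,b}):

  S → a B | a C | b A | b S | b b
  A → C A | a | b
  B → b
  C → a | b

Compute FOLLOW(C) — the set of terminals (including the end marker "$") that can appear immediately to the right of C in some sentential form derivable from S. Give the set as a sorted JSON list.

Compute FIRST by fixpoint:
[1]
  A via A→a: +{a}
  A via A→b: +{b}
  B via B→b: +{b}
  C via C→a: +{a}
  C via C→b: +{b}
  S via S→a B: +{a}
  S via S→b A: +{b}
  FIRST[S]={a,b}  FIRST[A]={a,b}  FIRST[B]={b}  FIRST[C]={a,b}
[2] — fixpoint
  FIRST[S]={a,b}  FIRST[A]={a,b}  FIRST[B]={b}  FIRST[C]={a,b}

Compute FOLLOW by fixpoint:
initialize: $ ∈ FOLLOW(S)
[1]
  A→C A: FOLLOW(C) ⊇ FIRST(A) = {a,b}; new: +{a,b}
  S→a B: FOLLOW(B) ⊇ FOLLOW(S) ⊇ {$}; new: +{$}
  S→a C: FOLLOW(C) ⊇ FOLLOW(S) ⊇ {$}; new: +{$}
  S→b A: FOLLOW(A) ⊇ FOLLOW(S) ⊇ {$}; new: +{$}
  FOLLOW(S)={$}  FOLLOW(A)={$}  FOLLOW(B)={$}  FOLLOW(C)={$,a,b}
[2] (no change)
  FOLLOW(S)={$}  FOLLOW(A)={$}  FOLLOW(B)={$}  FOLLOW(C)={$,a,b}

FOLLOW(C) = ["$", "a", "b"]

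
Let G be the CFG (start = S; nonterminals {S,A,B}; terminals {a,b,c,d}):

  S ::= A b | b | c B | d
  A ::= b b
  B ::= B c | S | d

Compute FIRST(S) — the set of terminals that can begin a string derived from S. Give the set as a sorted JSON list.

FIRST iteration:
iter 1:
  A via A→b b: +{b}
  B via B→d: +{d}
  S via S→A b: +{b}
  S via S→c B: +{c}
  S via S→d: +{d}
  FIRST(S)={b,c,d}  FIRST(A)={b}  FIRST(B)={d}
iter 2:
  B via B→S: +{b,c}
  FIRST(S)={b,c,d}  FIRST(A)={b}  FIRST(B)={b,c,d}
iter 3: done
  FIRST(S)={b,c,d}  FIRST(A)={b}  FIRST(B)={b,c,d}

FIRST(S) = ["b", "c", "d"]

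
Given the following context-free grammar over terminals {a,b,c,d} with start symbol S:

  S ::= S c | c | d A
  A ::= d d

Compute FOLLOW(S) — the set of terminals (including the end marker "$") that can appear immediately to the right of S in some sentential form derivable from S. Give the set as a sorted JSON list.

FIRST iteration:
[1]
  A via A→d d: +{d}
  S via S→c: +{c}
  S via S→d A: +{d}
  FIRST[S]={c,d}  FIRST[A]={d}
[2] (stable)
  FIRST[S]={c,d}  FIRST[A]={d}

FOLLOW sets:
FOLLOW(S) := {$}
round 1:
  S→S c: FOLLOW(S) ⊇ FIRST(c) = {c}; new: +{c}
  S→d A: FOLLOW(A) ⊇ FOLLOW(S) ⊇ {$,c}; new: +{$,c}
  FOLLOW(S)={$,c}  FOLLOW(A)={$,c}
round 2: (stable)
  FOLLOW(S)={$,c}  FOLLOW(A)={$,c}

FOLLOW(S) = ["$", "c"]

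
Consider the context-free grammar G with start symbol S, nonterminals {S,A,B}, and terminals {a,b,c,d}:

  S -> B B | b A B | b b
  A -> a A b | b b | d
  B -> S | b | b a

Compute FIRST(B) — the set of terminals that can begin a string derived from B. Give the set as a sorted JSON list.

FIRST sets, iterate to fixpoint:
[1]
  A via A→a A b: +{a}
  A via A→b b: +{b}
  A via A→d: +{d}
  B via B→b: +{b}
  S via S→B B: +{b}
  S: {b}  A: {a,b,d}  B: {b}
[2] (no change)
  S: {b}  A: {a,b,d}  B: {b}

FIRST(B) = ["b"]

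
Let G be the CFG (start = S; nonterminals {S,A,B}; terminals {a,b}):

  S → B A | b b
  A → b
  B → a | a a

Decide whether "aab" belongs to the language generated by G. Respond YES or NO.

CNF form of G:
  S -> B A | T1 T1
  A -> b
  B -> T0 T0 | a
  T0 -> a
  T1 -> b

CYK table (by increasing span):
  cell(0,0) a: {B,T0}  orig:{B}
  cell(1,1) a: {B,T0}  orig:{B}
  cell(2,2) b: {A,T1}  orig:{A}
  cell(0,1) aa: {B}
  cell(1,2) ab: {S}
  cell(0,2) aab: {S}

S ∈ T[0,2] ⇒ YES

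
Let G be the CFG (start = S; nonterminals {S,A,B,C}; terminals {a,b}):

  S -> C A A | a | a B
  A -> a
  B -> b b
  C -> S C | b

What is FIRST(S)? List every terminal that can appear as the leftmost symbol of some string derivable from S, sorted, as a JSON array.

FIRST iteration:
round 1:
  A via A→a: +{a}
  B via B→b b: +{b}
  C via C→b: +{b}
  S via S→C A A: +{b}
  S via S→a: +{a}
  S: {a,b}  A: {a}  B: {b}  C: {b}
round 2:
  C via C→S C: +{a}
  S: {a,b}  A: {a}  B: {b}  C: {a,b}
round 3: (stable)
  S: {a,b}  A: {a}  B: {b}  C: {a,b}

FIRST(S) = ["a", "b"]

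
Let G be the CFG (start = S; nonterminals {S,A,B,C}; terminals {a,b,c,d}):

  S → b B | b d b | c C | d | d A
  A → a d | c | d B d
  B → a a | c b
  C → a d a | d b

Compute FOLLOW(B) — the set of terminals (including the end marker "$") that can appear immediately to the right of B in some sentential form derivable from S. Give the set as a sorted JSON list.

Compute FIRST by fixpoint:
pass 1:
  A via A→a d: +{a}
  A via A→c: +{c}
  A via A→d B d: +{d}
  B via B→a a: +{a}
  B via B→c b: +{c}
  C via C→a d a: +{a}
  C via C→d b: +{d}
  S via S→b B: +{b}
  S via S→c C: +{c}
  S via S→d: +{d}
  FIRST(S)={b,c,d}  FIRST(A)={a,c,d}  FIRST(B)={a,c}  FIRST(C)={a,d}
pass 2: done
  FIRST(S)={b,c,d}  FIRST(A)={a,c,d}  FIRST(B)={a,c}  FIRST(C)={a,d}

FOLLOW iteration:
FOLLOW(S) := {$}
iter 1:
  A→d B d: FOLLOW(B) ⊇ FIRST(d) = {d}; new: +{d}
  S→b B: FOLLOW(B) ⊇ FOLLOW(S) ⊇ {$}; new: +{$}
  S→c C: FOLLOW(C) ⊇ FOLLOW(S) ⊇ {$}; new: +{$}
  S→d A: FOLLOW(A) ⊇ FOLLOW(S) ⊇ {$}; new: +{$}
  FOLLOW[S]={$}  FOLLOW[A]={$}  FOLLOW[B]={$,d}  FOLLOW[C]={$}
iter 2: done
  FOLLOW[S]={$}  FOLLOW[A]={$}  FOLLOW[B]={$,d}  FOLLOW[C]={$}

FOLLOW(B) = ["$", "d"]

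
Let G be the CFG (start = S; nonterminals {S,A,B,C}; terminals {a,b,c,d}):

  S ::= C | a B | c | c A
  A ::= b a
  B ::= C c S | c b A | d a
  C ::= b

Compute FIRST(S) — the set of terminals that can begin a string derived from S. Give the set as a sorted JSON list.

FIRST iteration:
pass 1:
  A via A→b a: +{b}
  B via B→c b A: +{c}
  B via B→d a: +{d}
  C via C→b: +{b}
  S via S→C: +{b}
  S via S→a B: +{a}
  S via S→c: +{c}
  FIRST[S]={a,b,c}  FIRST[A]={b}  FIRST[B]={c,d}  FIRST[C]={b}
pass 2:
  B via B→C c S: +{b}
  FIRST[S]={a,b,c}  FIRST[A]={b}  FIRST[B]={b,c,d}  FIRST[C]={b}
pass 3: (no change)
  FIRST[S]={a,b,c}  FIRST[A]={b}  FIRST[B]={b,c,d}  FIRST[C]={b}

FIRST(S) = ["a", "b", "c"]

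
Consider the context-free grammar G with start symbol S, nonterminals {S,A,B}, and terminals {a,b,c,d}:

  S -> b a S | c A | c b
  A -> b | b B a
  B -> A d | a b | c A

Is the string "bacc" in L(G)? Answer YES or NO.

CNF form of G:
  S -> T0 X5 | T3 A | T3 T0
  A -> T0 X4 | b
  B -> A T2 | T1 T0 | T3 A
  T0 -> b
  T1 -> a
  T2 -> d
  T3 -> c
  X4 -> B T1
  X5 -> T1 S

Fill CYK table bottom-up:
  cell(0,0) b: {A,T0}  orig:{A}
  cell(1,1) a: {T1}  orig:{}
  cell(2,2) c: {T3}  orig:{}
  cell(3,3) c: {T3}  orig:{}
  cell(0,1) ba: ∅
  cell(1,2) ac: ∅
  cell(2,3) cc: ∅
  cell(0,2) bac: ∅
  cell(1,3) acc: ∅
  cell(0,3) bacc: ∅

S ∉ T[0,3] ⇒ NO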